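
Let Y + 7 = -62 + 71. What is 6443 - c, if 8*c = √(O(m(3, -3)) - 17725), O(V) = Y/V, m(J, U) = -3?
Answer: 6443 - I*√159531/24 ≈ 6443.0 - 16.642*I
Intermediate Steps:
Y = 2 (Y = -7 + (-62 + 71) = -7 + 9 = 2)
O(V) = 2/V
c = I*√159531/24 (c = √(2/(-3) - 17725)/8 = √(2*(-⅓) - 17725)/8 = √(-⅔ - 17725)/8 = √(-53177/3)/8 = (I*√159531/3)/8 = I*√159531/24 ≈ 16.642*I)
6443 - c = 6443 - I*√159531/24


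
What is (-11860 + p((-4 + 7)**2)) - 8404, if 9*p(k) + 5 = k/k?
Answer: -182380/9 ≈ -20264.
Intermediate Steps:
p(k) = -4/9 (p(k) = -5/9 + (k/k)/9 = -5/9 + (1/9)*1 = -5/9 + 1/9 = -4/9)
(-11860 + p((-4 + 7)**2)) - 8404 = (-11860 - 4/9) - 8404 = -106744/9 - 8404 = -182380/9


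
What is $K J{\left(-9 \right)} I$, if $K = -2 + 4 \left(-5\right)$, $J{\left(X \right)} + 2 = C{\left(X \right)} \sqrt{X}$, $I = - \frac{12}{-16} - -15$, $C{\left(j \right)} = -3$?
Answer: $693 + \frac{6237 i}{2} \approx 693.0 + 3118.5 i$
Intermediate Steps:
$I = \frac{63}{4}$ ($I = \left(-12\right) \left(- \frac{1}{16}\right) + 15 = \frac{3}{4} + 15 = \frac{63}{4} \approx 15.75$)
$J{\left(X \right)} = -2 - 3 \sqrt{X}$
$K = -22$ ($K = -2 - 20 = -22$)
$K J{\left(-9 \right)} I = - 22 \left(-2 - 3 \sqrt{-9}\right) \frac{63}{4} = - 22 \left(-2 - 3 \cdot 3 i\right) \frac{63}{4} = - 22 \left(-2 - 9 i\right) \frac{63}{4} = \left(44 + 198 i\right) \frac{63}{4} = 693 + \frac{6237 i}{2}$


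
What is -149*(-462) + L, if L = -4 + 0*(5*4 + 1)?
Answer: 68834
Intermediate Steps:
L = -4 (L = -4 + 0*(20 + 1) = -4 + 0*21 = -4 + 0 = -4)
-149*(-462) + L = -149*(-462) - 4 = 68838 - 4 = 68834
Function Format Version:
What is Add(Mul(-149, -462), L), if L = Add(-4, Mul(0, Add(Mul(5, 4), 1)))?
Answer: 68834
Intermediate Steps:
L = -4 (L = Add(-4, Mul(0, Add(20, 1))) = Add(-4, Mul(0, 21)) = Add(-4, 0) = -4)
Add(Mul(-149, -462), L) = Add(Mul(-149, -462), -4) = Add(68838, -4) = 68834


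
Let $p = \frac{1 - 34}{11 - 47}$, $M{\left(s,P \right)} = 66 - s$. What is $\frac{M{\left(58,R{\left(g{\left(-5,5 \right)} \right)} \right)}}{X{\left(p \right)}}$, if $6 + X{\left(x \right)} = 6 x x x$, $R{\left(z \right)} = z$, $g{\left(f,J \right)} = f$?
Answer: $- \frac{2304}{397} \approx -5.8035$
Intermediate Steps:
$p = \frac{11}{12}$ ($p = - \frac{33}{-36} = \left(-33\right) \left(- \frac{1}{36}\right) = \frac{11}{12} \approx 0.91667$)
$X{\left(x \right)} = -6 + 6 x^{3}$ ($X{\left(x \right)} = -6 + 6 x x x = -6 + 6 x x^{2} = -6 + 6 x^{3}$)
$\frac{M{\left(58,R{\left(g{\left(-5,5 \right)} \right)} \right)}}{X{\left(p \right)}} = \frac{66 - 58}{-6 + 6 \left(\frac{11}{12}\right)^{3}} = \frac{66 - 58}{-6 + 6 \cdot \frac{1331}{1728}} = \frac{8}{-6 + \frac{1331}{288}} = \frac{8}{- \frac{397}{288}} = 8 \left(- \frac{288}{397}\right) = - \frac{2304}{397}$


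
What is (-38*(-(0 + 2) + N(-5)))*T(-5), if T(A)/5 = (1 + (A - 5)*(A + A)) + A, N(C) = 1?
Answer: 18240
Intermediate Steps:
T(A) = 5 + 5*A + 10*A*(-5 + A) (T(A) = 5*((1 + (A - 5)*(A + A)) + A) = 5*((1 + (-5 + A)*(2*A)) + A) = 5*((1 + 2*A*(-5 + A)) + A) = 5*(1 + A + 2*A*(-5 + A)) = 5 + 5*A + 10*A*(-5 + A))
(-38*(-(0 + 2) + N(-5)))*T(-5) = (-38*(-(0 + 2) + 1))*(5 - 45*(-5) + 10*(-5)**2) = (-38*(-1*2 + 1))*(5 + 225 + 10*25) = (-38*(-2 + 1))*(5 + 225 + 250) = -38*(-1)*480 = 38*480 = 18240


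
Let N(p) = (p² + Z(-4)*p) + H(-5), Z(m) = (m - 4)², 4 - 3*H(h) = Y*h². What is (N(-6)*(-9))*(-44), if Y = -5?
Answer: -120780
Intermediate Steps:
H(h) = 4/3 + 5*h²/3 (H(h) = 4/3 - (-5)*h²/3 = 4/3 + 5*h²/3)
Z(m) = (-4 + m)²
N(p) = 43 + p² + 64*p (N(p) = (p² + (-4 - 4)²*p) + (4/3 + (5/3)*(-5)²) = (p² + (-8)²*p) + (4/3 + (5/3)*25) = (p² + 64*p) + (4/3 + 125/3) = (p² + 64*p) + 43 = 43 + p² + 64*p)
(N(-6)*(-9))*(-44) = ((43 + (-6)² + 64*(-6))*(-9))*(-44) = ((43 + 36 - 384)*(-9))*(-44) = -305*(-9)*(-44) = 2745*(-44) = -120780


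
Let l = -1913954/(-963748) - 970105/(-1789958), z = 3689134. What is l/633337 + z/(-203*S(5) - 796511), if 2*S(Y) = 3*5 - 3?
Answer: -503819832964365628469648/108944819683880594725379 ≈ -4.6245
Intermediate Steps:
S(Y) = 6 (S(Y) = (3*5 - 3)/2 = (15 - 3)/2 = (½)*12 = 6)
l = 545104253434/215633555323 (l = -1913954*(-1/963748) - 970105*(-1/1789958) = 956977/481874 + 970105/1789958 = 545104253434/215633555323 ≈ 2.5279)
l/633337 + z/(-203*S(5) - 796511) = (545104253434/215633555323)/633337 + 3689134/(-203*6 - 796511) = (545104253434/215633555323)*(1/633337) + 3689134/(-1218 - 796511) = 545104253434/136568709027602851 + 3689134/(-797729) = 545104253434/136568709027602851 + 3689134*(-1/797729) = 545104253434/136568709027602851 - 3689134/797729 = -503819832964365628469648/108944819683880594725379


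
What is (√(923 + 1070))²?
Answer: 1993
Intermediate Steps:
(√(923 + 1070))² = (√1993)² = 1993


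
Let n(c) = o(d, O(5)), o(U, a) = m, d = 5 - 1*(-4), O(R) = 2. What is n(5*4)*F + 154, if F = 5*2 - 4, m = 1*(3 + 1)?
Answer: 178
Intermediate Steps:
d = 9 (d = 5 + 4 = 9)
m = 4 (m = 1*4 = 4)
o(U, a) = 4
n(c) = 4
F = 6 (F = 10 - 4 = 6)
n(5*4)*F + 154 = 4*6 + 154 = 24 + 154 = 178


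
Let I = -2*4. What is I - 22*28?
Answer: -624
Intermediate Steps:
I = -8
I - 22*28 = -8 - 22*28 = -8 - 616 = -624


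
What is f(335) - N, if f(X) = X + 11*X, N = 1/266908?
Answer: 1072970159/266908 ≈ 4020.0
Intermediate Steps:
N = 1/266908 ≈ 3.7466e-6
f(X) = 12*X
f(335) - N = 12*335 - 1*1/266908 = 4020 - 1/266908 = 1072970159/266908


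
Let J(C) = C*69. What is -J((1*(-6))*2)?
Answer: 828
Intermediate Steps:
J(C) = 69*C
-J((1*(-6))*2) = -69*(1*(-6))*2 = -69*(-6*2) = -69*(-12) = -1*(-828) = 828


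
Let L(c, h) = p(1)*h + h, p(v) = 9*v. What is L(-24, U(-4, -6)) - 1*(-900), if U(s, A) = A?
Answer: 840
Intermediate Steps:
L(c, h) = 10*h (L(c, h) = (9*1)*h + h = 9*h + h = 10*h)
L(-24, U(-4, -6)) - 1*(-900) = 10*(-6) - 1*(-900) = -60 + 900 = 840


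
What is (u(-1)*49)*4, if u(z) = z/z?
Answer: 196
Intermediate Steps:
u(z) = 1
(u(-1)*49)*4 = (1*49)*4 = 49*4 = 196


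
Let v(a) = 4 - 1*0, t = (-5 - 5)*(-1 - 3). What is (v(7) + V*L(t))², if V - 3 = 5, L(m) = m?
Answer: 104976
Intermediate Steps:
t = 40 (t = -10*(-4) = 40)
V = 8 (V = 3 + 5 = 8)
v(a) = 4 (v(a) = 4 + 0 = 4)
(v(7) + V*L(t))² = (4 + 8*40)² = (4 + 320)² = 324² = 104976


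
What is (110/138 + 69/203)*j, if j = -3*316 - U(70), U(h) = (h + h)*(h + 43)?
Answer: -267047168/14007 ≈ -19065.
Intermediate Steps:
U(h) = 2*h*(43 + h) (U(h) = (2*h)*(43 + h) = 2*h*(43 + h))
j = -16768 (j = -3*316 - 2*70*(43 + 70) = -948 - 2*70*113 = -948 - 1*15820 = -948 - 15820 = -16768)
(110/138 + 69/203)*j = (110/138 + 69/203)*(-16768) = (110*(1/138) + 69*(1/203))*(-16768) = (55/69 + 69/203)*(-16768) = (15926/14007)*(-16768) = -267047168/14007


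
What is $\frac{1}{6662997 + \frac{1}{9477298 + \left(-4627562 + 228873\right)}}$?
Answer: $\frac{5078609}{33838756531174} \approx 1.5008 \cdot 10^{-7}$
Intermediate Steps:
$\frac{1}{6662997 + \frac{1}{9477298 + \left(-4627562 + 228873\right)}} = \frac{1}{6662997 + \frac{1}{9477298 - 4398689}} = \frac{1}{6662997 + \frac{1}{5078609}} = \frac{1}{\frac{33838756531174}{5078609}} = \frac{5078609}{33838756531174}$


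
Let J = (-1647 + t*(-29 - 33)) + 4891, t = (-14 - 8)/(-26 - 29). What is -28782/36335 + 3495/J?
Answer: 13206081/44988320 ≈ 0.29354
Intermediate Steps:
t = ⅖ (t = -22/(-55) = -22*(-1/55) = ⅖ ≈ 0.40000)
J = 16096/5 (J = (-1647 + 2*(-29 - 33)/5) + 4891 = (-1647 + (⅖)*(-62)) + 4891 = (-1647 - 124/5) + 4891 = -8359/5 + 4891 = 16096/5 ≈ 3219.2)
-28782/36335 + 3495/J = -28782/36335 + 3495/(16096/5) = -28782*1/36335 + 3495*(5/16096) = -2214/2795 + 17475/16096 = 13206081/44988320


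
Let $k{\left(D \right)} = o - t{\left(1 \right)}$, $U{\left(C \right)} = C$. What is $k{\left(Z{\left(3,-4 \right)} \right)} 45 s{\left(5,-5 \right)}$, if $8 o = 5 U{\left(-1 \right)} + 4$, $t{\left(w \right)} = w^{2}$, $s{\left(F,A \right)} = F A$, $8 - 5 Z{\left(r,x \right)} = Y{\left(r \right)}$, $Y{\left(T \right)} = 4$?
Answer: $\frac{10125}{8} \approx 1265.6$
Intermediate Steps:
$Z{\left(r,x \right)} = \frac{4}{5}$ ($Z{\left(r,x \right)} = \frac{8}{5} - \frac{4}{5} = \frac{4}{5}$)
$s{\left(F,A \right)} = A F$
$o = - \frac{1}{8}$ ($o = \frac{5 \left(-1\right) + 4}{8} = \frac{-5 + 4}{8} = \frac{1}{8} \left(-1\right) = - \frac{1}{8} \approx -0.125$)
$k{\left(D \right)} = - \frac{9}{8}$ ($k{\left(D \right)} = - \frac{1}{8} - 1^{2} = - \frac{1}{8} - 1 = - \frac{9}{8}$)
$k{\left(Z{\left(3,-4 \right)} \right)} 45 s{\left(5,-5 \right)} = \left(- \frac{9}{8}\right) 45 \left(\left(-5\right) 5\right) = \left(- \frac{405}{8}\right) \left(-25\right) = \frac{10125}{8}$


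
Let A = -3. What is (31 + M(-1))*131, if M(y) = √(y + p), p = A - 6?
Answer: 4061 + 131*I*√10 ≈ 4061.0 + 414.26*I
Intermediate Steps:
p = -9 (p = -3 - 6 = -9)
M(y) = √(-9 + y) (M(y) = √(y - 9) = √(-9 + y))
(31 + M(-1))*131 = (31 + √(-9 - 1))*131 = (31 + √(-10))*131 = (31 + I*√10)*131 = 4061 + 131*I*√10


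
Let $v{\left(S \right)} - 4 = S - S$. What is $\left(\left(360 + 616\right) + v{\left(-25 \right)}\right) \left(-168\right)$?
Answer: $-164640$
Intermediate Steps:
$v{\left(S \right)} = 4$ ($v{\left(S \right)} = 4 + \left(S - S\right) = 4 + 0 = 4$)
$\left(\left(360 + 616\right) + v{\left(-25 \right)}\right) \left(-168\right) = \left(\left(360 + 616\right) + 4\right) \left(-168\right) = \left(976 + 4\right) \left(-168\right) = 980 \left(-168\right) = -164640$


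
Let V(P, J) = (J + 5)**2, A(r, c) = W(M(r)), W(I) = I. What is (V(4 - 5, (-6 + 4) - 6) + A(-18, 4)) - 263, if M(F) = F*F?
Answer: 70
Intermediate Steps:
M(F) = F**2
A(r, c) = r**2
V(P, J) = (5 + J)**2
(V(4 - 5, (-6 + 4) - 6) + A(-18, 4)) - 263 = ((5 + ((-6 + 4) - 6))**2 + (-18)**2) - 263 = ((5 + (-2 - 6))**2 + 324) - 263 = ((5 - 8)**2 + 324) - 263 = ((-3)**2 + 324) - 263 = (9 + 324) - 263 = 333 - 263 = 70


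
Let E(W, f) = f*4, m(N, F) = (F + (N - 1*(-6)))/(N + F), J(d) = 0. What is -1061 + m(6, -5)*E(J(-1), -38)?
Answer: -2125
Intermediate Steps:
m(N, F) = (6 + F + N)/(F + N) (m(N, F) = (F + (N + 6))/(F + N) = (F + (6 + N))/(F + N) = (6 + F + N)/(F + N))
E(W, f) = 4*f
-1061 + m(6, -5)*E(J(-1), -38) = -1061 + ((6 - 5 + 6)/(-5 + 6))*(4*(-38)) = -1061 + (7/1)*(-152) = -1061 + (1*7)*(-152) = -1061 + 7*(-152) = -1061 - 1064 = -2125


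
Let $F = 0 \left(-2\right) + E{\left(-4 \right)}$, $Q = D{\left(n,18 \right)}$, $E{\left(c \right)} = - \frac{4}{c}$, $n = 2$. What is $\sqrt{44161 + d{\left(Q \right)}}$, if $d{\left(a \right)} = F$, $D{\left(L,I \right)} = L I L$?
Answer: $\sqrt{44162} \approx 210.15$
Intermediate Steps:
$D{\left(L,I \right)} = I L^{2}$ ($D{\left(L,I \right)} = I L L = I L^{2}$)
$Q = 72$ ($Q = 18 \cdot 2^{2} = 18 \cdot 4 = 72$)
$F = 1$ ($F = 0 \left(-2\right) - \frac{4}{-4} = 0 - -1 = 0 + 1 = 1$)
$d{\left(a \right)} = 1$
$\sqrt{44161 + d{\left(Q \right)}} = \sqrt{44161 + 1} = \sqrt{44162}$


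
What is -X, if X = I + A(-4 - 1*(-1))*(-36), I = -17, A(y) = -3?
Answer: -91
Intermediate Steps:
X = 91 (X = -17 - 3*(-36) = -17 + 108 = 91)
-X = -1*91 = -91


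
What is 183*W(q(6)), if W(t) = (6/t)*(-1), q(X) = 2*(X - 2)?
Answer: -549/4 ≈ -137.25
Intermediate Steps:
q(X) = -4 + 2*X (q(X) = 2*(-2 + X) = -4 + 2*X)
W(t) = -6/t
183*W(q(6)) = 183*(-6/(-4 + 2*6)) = 183*(-6/(-4 + 12)) = 183*(-6/8) = 183*(-6*⅛) = 183*(-¾) = -549/4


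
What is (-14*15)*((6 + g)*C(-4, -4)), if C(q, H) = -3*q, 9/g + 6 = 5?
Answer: 7560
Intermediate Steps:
g = -9 (g = 9/(-6 + 5) = 9/(-1) = 9*(-1) = -9)
(-14*15)*((6 + g)*C(-4, -4)) = (-14*15)*((6 - 9)*(-3*(-4))) = -(-630)*12 = -210*(-36) = 7560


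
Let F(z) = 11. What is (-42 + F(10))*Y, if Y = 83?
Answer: -2573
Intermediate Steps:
(-42 + F(10))*Y = (-42 + 11)*83 = -31*83 = -2573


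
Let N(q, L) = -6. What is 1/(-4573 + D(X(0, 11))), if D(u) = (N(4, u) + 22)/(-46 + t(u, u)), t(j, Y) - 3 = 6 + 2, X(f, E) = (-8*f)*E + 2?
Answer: -35/160071 ≈ -0.00021865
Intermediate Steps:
X(f, E) = 2 - 8*E*f (X(f, E) = -8*E*f + 2 = 2 - 8*E*f)
t(j, Y) = 11 (t(j, Y) = 3 + (6 + 2) = 3 + 8 = 11)
D(u) = -16/35 (D(u) = (-6 + 22)/(-46 + 11) = 16/(-35) = 16*(-1/35) = -16/35)
1/(-4573 + D(X(0, 11))) = 1/(-4573 - 16/35) = 1/(-160071/35) = -35/160071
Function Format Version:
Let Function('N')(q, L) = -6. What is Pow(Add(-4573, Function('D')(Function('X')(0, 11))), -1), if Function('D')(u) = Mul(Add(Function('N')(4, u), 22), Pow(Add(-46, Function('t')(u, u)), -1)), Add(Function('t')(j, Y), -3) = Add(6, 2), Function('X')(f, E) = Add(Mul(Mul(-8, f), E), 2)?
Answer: Rational(-35, 160071) ≈ -0.00021865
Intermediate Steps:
Function('X')(f, E) = Add(2, Mul(-8, E, f)) (Function('X')(f, E) = Add(Mul(-8, E, f), 2) = Add(2, Mul(-8, E, f)))
Function('t')(j, Y) = 11 (Function('t')(j, Y) = Add(3, Add(6, 2)) = Add(3, 8) = 11)
Function('D')(u) = Rational(-16, 35) (Function('D')(u) = Mul(Add(-6, 22), Pow(Add(-46, 11), -1)) = Mul(16, Pow(-35, -1)) = Mul(16, Rational(-1, 35)) = Rational(-16, 35))
Pow(Add(-4573, Function('D')(Function('X')(0, 11))), -1) = Pow(Add(-4573, Rational(-16, 35)), -1) = Pow(Rational(-160071, 35), -1) = Rational(-35, 160071)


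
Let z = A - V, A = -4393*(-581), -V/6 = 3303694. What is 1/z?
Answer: 1/22374497 ≈ 4.4694e-8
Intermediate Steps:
V = -19822164 (V = -6*3303694 = -19822164)
A = 2552333
z = 22374497 (z = 2552333 - 1*(-19822164) = 2552333 + 19822164 = 22374497)
1/z = 1/22374497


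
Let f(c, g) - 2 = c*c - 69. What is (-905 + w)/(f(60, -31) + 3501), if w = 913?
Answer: 4/3517 ≈ 0.0011373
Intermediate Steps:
f(c, g) = -67 + c² (f(c, g) = 2 + (c*c - 69) = 2 + (c² - 69) = 2 + (-69 + c²) = -67 + c²)
(-905 + w)/(f(60, -31) + 3501) = (-905 + 913)/((-67 + 60²) + 3501) = 8/((-67 + 3600) + 3501) = 8/(3533 + 3501) = 8/7034 = 8*(1/7034) = 4/3517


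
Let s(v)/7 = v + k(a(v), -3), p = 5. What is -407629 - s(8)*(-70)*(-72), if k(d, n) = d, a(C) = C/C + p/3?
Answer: -783949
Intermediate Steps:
a(C) = 8/3 (a(C) = C/C + 5/3 = 1 + 5*(⅓) = 1 + 5/3 = 8/3)
s(v) = 56/3 + 7*v (s(v) = 7*(v + 8/3) = 7*(8/3 + v) = 56/3 + 7*v)
-407629 - s(8)*(-70)*(-72) = -407629 - (56/3 + 7*8)*(-70)*(-72) = -407629 - (56/3 + 56)*(-70)*(-72) = -407629 - (224/3)*(-70)*(-72) = -407629 - (-15680)*(-72)/3 = -407629 - 1*376320 = -407629 - 376320 = -783949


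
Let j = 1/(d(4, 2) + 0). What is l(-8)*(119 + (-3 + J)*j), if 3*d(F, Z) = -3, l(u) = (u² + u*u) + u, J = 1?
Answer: 14520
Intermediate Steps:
l(u) = u + 2*u² (l(u) = (u² + u²) + u = 2*u² + u = u + 2*u²)
d(F, Z) = -1 (d(F, Z) = (⅓)*(-3) = -1)
j = -1 (j = 1/(-1 + 0) = 1/(-1) = -1)
l(-8)*(119 + (-3 + J)*j) = (-8*(1 + 2*(-8)))*(119 + (-3 + 1)*(-1)) = (-8*(1 - 16))*(119 - 2*(-1)) = (-8*(-15))*(119 + 2) = 120*121 = 14520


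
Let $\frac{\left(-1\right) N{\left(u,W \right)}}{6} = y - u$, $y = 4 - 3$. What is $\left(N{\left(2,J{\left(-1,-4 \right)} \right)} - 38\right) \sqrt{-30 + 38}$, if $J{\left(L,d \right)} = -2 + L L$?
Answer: $- 64 \sqrt{2} \approx -90.51$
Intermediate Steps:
$y = 1$ ($y = 4 - 3 = 1$)
$J{\left(L,d \right)} = -2 + L^{2}$
$N{\left(u,W \right)} = -6 + 6 u$ ($N{\left(u,W \right)} = - 6 \left(1 - u\right) = -6 + 6 u$)
$\left(N{\left(2,J{\left(-1,-4 \right)} \right)} - 38\right) \sqrt{-30 + 38} = \left(\left(-6 + 6 \cdot 2\right) - 38\right) \sqrt{-30 + 38} = \left(\left(-6 + 12\right) - 38\right) \sqrt{8} = \left(6 - 38\right) 2 \sqrt{2} = - 32 \cdot 2 \sqrt{2} = - 64 \sqrt{2}$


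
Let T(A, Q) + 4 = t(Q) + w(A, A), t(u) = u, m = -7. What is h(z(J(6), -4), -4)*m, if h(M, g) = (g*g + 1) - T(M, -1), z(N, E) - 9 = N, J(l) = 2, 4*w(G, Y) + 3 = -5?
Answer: -168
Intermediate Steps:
w(G, Y) = -2 (w(G, Y) = -¾ + (¼)*(-5) = -¾ - 5/4 = -2)
z(N, E) = 9 + N
T(A, Q) = -6 + Q (T(A, Q) = -4 + (Q - 2) = -4 + (-2 + Q) = -6 + Q)
h(M, g) = 8 + g² (h(M, g) = (g*g + 1) - (-6 - 1) = (g² + 1) - 1*(-7) = (1 + g²) + 7 = 8 + g²)
h(z(J(6), -4), -4)*m = (8 + (-4)²)*(-7) = (8 + 16)*(-7) = 24*(-7) = -168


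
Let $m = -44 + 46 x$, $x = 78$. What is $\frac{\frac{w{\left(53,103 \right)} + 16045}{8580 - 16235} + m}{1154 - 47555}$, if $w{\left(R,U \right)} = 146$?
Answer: $- \frac{27113129}{355199655} \approx -0.076332$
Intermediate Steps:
$m = 3544$ ($m = -44 + 46 \cdot 78 = -44 + 3588 = 3544$)
$\frac{\frac{w{\left(53,103 \right)} + 16045}{8580 - 16235} + m}{1154 - 47555} = \frac{\frac{146 + 16045}{8580 - 16235} + 3544}{1154 - 47555} = \frac{\frac{16191}{-7655} + 3544}{-46401} = \left(16191 \left(- \frac{1}{7655}\right) + 3544\right) \left(- \frac{1}{46401}\right) = \left(- \frac{16191}{7655} + 3544\right) \left(- \frac{1}{46401}\right) = \frac{27113129}{7655} \left(- \frac{1}{46401}\right) = - \frac{27113129}{355199655}$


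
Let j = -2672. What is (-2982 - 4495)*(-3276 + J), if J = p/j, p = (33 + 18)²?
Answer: 65469157821/2672 ≈ 2.4502e+7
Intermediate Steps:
p = 2601 (p = 51² = 2601)
J = -2601/2672 (J = 2601/(-2672) = 2601*(-1/2672) = -2601/2672 ≈ -0.97343)
(-2982 - 4495)*(-3276 + J) = (-2982 - 4495)*(-3276 - 2601/2672) = -7477*(-8756073/2672) = 65469157821/2672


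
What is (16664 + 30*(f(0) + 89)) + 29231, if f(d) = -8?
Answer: 48325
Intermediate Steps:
(16664 + 30*(f(0) + 89)) + 29231 = (16664 + 30*(-8 + 89)) + 29231 = (16664 + 30*81) + 29231 = (16664 + 2430) + 29231 = 19094 + 29231 = 48325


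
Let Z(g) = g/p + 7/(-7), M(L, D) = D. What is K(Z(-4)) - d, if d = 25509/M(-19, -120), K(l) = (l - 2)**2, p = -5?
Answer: 43483/200 ≈ 217.42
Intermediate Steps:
Z(g) = -1 - g/5 (Z(g) = g/(-5) + 7/(-7) = g*(-1/5) + 7*(-1/7) = -g/5 - 1 = -1 - g/5)
K(l) = (-2 + l)**2
d = -8503/40 (d = 25509/(-120) = 25509*(-1/120) = -8503/40 ≈ -212.57)
K(Z(-4)) - d = (-2 + (-1 - 1/5*(-4)))**2 - 1*(-8503/40) = (-2 + (-1 + 4/5))**2 + 8503/40 = (-2 - 1/5)**2 + 8503/40 = (-11/5)**2 + 8503/40 = 121/25 + 8503/40 = 43483/200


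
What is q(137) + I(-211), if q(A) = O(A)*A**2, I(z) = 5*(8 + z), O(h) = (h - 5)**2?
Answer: 327030041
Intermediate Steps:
O(h) = (-5 + h)**2
I(z) = 40 + 5*z
q(A) = A**2*(-5 + A)**2 (q(A) = (-5 + A)**2*A**2 = A**2*(-5 + A)**2)
q(137) + I(-211) = 137**2*(-5 + 137)**2 + (40 + 5*(-211)) = 18769*132**2 + (40 - 1055) = 18769*17424 - 1015 = 327031056 - 1015 = 327030041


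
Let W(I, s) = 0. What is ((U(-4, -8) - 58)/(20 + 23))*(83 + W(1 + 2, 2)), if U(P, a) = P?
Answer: -5146/43 ≈ -119.67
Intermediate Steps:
((U(-4, -8) - 58)/(20 + 23))*(83 + W(1 + 2, 2)) = ((-4 - 58)/(20 + 23))*(83 + 0) = -62/43*83 = -5146/43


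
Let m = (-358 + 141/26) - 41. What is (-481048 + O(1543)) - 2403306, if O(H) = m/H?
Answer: -115714524005/40118 ≈ -2.8844e+6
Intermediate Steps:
m = -10233/26 (m = (-358 + 141*(1/26)) - 41 = (-358 + 141/26) - 41 = -9167/26 - 41 = -10233/26 ≈ -393.58)
O(H) = -10233/(26*H)
(-481048 + O(1543)) - 2403306 = (-481048 - 10233/26/1543) - 2403306 = (-481048 - 10233/26*1/1543) - 2403306 = (-481048 - 10233/40118) - 2403306 = -19298693897/40118 - 2403306 = -115714524005/40118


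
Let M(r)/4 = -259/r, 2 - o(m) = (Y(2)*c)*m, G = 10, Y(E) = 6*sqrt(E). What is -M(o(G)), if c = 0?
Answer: 518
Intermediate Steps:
o(m) = 2 (o(m) = 2 - (6*sqrt(2))*0*m = 2 - 0*m = 2 - 1*0 = 2 + 0 = 2)
M(r) = -1036/r (M(r) = 4*(-259/r) = -1036/r)
-M(o(G)) = -(-1036)/2 = -1*(-518) = 518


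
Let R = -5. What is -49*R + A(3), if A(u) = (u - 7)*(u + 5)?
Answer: 213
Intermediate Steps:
A(u) = (-7 + u)*(5 + u)
-49*R + A(3) = -49*(-5) + (-35 + 3**2 - 2*3) = 245 + (-35 + 9 - 6) = 245 - 32 = 213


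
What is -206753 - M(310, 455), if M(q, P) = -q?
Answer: -206443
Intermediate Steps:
-206753 - M(310, 455) = -206753 - (-1)*310 = -206753 - 1*(-310) = -206753 + 310 = -206443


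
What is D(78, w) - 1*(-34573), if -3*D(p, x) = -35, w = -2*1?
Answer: 103754/3 ≈ 34585.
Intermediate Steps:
w = -2
D(p, x) = 35/3 (D(p, x) = -⅓*(-35) = 35/3)
D(78, w) - 1*(-34573) = 35/3 - 1*(-34573) = 35/3 + 34573 = 103754/3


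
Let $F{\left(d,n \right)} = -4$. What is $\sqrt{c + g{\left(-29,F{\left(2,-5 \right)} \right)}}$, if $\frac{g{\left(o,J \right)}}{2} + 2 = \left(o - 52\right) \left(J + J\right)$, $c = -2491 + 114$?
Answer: $i \sqrt{1085} \approx 32.939 i$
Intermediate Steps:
$c = -2377$
$g{\left(o,J \right)} = -4 + 4 J \left(-52 + o\right)$ ($g{\left(o,J \right)} = -4 + 2 \left(o - 52\right) \left(J + J\right) = -4 + 2 \left(-52 + o\right) 2 J = -4 + 2 \cdot 2 J \left(-52 + o\right) = -4 + 4 J \left(-52 + o\right)$)
$\sqrt{c + g{\left(-29,F{\left(2,-5 \right)} \right)}} = \sqrt{-2377 - \left(-828 - 464\right)} = \sqrt{-2377 + \left(-4 + 832 + 464\right)} = \sqrt{-2377 + 1292} = \sqrt{-1085} = i \sqrt{1085}$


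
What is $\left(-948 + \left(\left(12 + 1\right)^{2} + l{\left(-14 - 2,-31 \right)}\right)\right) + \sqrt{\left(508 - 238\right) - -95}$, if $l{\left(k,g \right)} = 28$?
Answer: $-751 + \sqrt{365} \approx -731.89$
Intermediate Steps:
$\left(-948 + \left(\left(12 + 1\right)^{2} + l{\left(-14 - 2,-31 \right)}\right)\right) + \sqrt{\left(508 - 238\right) - -95} = \left(-948 + \left(\left(12 + 1\right)^{2} + 28\right)\right) + \sqrt{\left(508 - 238\right) - -95} = \left(-948 + \left(13^{2} + 28\right)\right) + \sqrt{\left(508 - 238\right) + \left(120 - 25\right)} = \left(-948 + \left(169 + 28\right)\right) + \sqrt{270 + 95} = \left(-948 + 197\right) + \sqrt{365} = -751 + \sqrt{365}$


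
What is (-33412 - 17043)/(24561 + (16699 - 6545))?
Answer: -10091/6943 ≈ -1.4534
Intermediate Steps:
(-33412 - 17043)/(24561 + (16699 - 6545)) = -50455/(24561 + 10154) = -50455/34715 = -50455*1/34715 = -10091/6943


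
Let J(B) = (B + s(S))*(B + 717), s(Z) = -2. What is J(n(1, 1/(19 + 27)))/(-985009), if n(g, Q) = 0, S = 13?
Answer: 1434/985009 ≈ 0.0014558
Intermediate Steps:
J(B) = (-2 + B)*(717 + B) (J(B) = (B - 2)*(B + 717) = (-2 + B)*(717 + B))
J(n(1, 1/(19 + 27)))/(-985009) = (-1434 + 0² + 715*0)/(-985009) = (-1434 + 0 + 0)*(-1/985009) = -1434*(-1/985009) = 1434/985009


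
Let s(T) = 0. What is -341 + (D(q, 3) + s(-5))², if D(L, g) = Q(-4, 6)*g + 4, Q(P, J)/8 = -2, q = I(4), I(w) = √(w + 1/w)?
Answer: 1595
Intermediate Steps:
q = √17/2 (q = √(4 + 1/4) = √(4 + ¼) = √(17/4) = √17/2 ≈ 2.0616)
Q(P, J) = -16 (Q(P, J) = 8*(-2) = -16)
D(L, g) = 4 - 16*g (D(L, g) = -16*g + 4 = 4 - 16*g)
-341 + (D(q, 3) + s(-5))² = -341 + ((4 - 16*3) + 0)² = -341 + ((4 - 48) + 0)² = -341 + (-44 + 0)² = -341 + (-44)² = -341 + 1936 = 1595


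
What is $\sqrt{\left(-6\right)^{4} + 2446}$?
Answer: $\sqrt{3742} \approx 61.172$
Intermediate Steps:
$\sqrt{\left(-6\right)^{4} + 2446} = \sqrt{1296 + 2446} = \sqrt{3742}$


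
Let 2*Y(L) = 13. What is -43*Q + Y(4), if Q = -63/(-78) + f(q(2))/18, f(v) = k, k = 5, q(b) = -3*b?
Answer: -9401/234 ≈ -40.175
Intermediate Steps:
Y(L) = 13/2 (Y(L) = (½)*13 = 13/2)
f(v) = 5
Q = 127/117 (Q = -63/(-78) + 5/18 = -63*(-1/78) + 5*(1/18) = 21/26 + 5/18 = 127/117 ≈ 1.0855)
-43*Q + Y(4) = -43*127/117 + 13/2 = -5461/117 + 13/2 = -9401/234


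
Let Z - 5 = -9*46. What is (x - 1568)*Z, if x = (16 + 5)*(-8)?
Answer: 710024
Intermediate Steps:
Z = -409 (Z = 5 - 9*46 = 5 - 414 = -409)
x = -168 (x = 21*(-8) = -168)
(x - 1568)*Z = (-168 - 1568)*(-409) = -1736*(-409) = 710024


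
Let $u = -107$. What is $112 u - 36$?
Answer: $-12020$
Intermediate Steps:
$112 u - 36 = 112 \left(-107\right) - 36 = -11984 - 36 = -12020$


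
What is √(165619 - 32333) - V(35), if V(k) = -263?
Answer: 263 + √133286 ≈ 628.08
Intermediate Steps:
√(165619 - 32333) - V(35) = √(165619 - 32333) - 1*(-263) = √133286 + 263 = 263 + √133286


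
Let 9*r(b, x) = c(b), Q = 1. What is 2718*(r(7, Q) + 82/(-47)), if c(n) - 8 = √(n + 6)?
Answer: -109324/47 + 302*√13 ≈ -1237.2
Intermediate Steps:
c(n) = 8 + √(6 + n) (c(n) = 8 + √(n + 6) = 8 + √(6 + n))
r(b, x) = 8/9 + √(6 + b)/9 (r(b, x) = (8 + √(6 + b))/9 = 8/9 + √(6 + b)/9)
2718*(r(7, Q) + 82/(-47)) = 2718*((8/9 + √(6 + 7)/9) + 82/(-47)) = 2718*((8/9 + √13/9) + 82*(-1/47)) = 2718*((8/9 + √13/9) - 82/47) = 2718*(-362/423 + √13/9) = -109324/47 + 302*√13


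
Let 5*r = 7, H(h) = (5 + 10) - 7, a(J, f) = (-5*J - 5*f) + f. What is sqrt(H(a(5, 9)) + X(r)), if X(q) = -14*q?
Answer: I*sqrt(290)/5 ≈ 3.4059*I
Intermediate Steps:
a(J, f) = -5*J - 4*f
H(h) = 8 (H(h) = 15 - 7 = 8)
r = 7/5 (r = (1/5)*7 = 7/5 ≈ 1.4000)
sqrt(H(a(5, 9)) + X(r)) = sqrt(8 - 14*7/5) = sqrt(8 - 98/5) = sqrt(-58/5) = I*sqrt(290)/5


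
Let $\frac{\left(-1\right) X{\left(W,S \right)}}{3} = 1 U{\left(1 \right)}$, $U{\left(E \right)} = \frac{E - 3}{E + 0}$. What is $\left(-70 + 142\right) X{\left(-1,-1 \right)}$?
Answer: $432$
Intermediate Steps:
$U{\left(E \right)} = \frac{-3 + E}{E}$
$X{\left(W,S \right)} = 6$ ($X{\left(W,S \right)} = - 3 \cdot 1 \frac{-3 + 1}{1} = - 3 \cdot 1 \cdot 1 \left(-2\right) = - 3 \cdot 1 \left(-2\right) = \left(-3\right) \left(-2\right) = 6$)
$\left(-70 + 142\right) X{\left(-1,-1 \right)} = \left(-70 + 142\right) 6 = 72 \cdot 6 = 432$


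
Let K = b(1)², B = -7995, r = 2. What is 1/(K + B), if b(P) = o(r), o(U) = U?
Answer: -1/7991 ≈ -0.00012514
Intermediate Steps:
b(P) = 2
K = 4 (K = 2² = 4)
1/(K + B) = 1/(4 - 7995) = 1/(-7991) = -1/7991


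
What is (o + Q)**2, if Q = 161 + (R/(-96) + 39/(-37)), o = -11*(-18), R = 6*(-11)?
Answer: 45075960721/350464 ≈ 1.2862e+5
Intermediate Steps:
R = -66
o = 198
Q = 95095/592 (Q = 161 + (-66/(-96) + 39/(-37)) = 161 + (-66*(-1/96) + 39*(-1/37)) = 161 + (11/16 - 39/37) = 161 - 217/592 = 95095/592 ≈ 160.63)
(o + Q)**2 = (198 + 95095/592)**2 = (212311/592)**2 = 45075960721/350464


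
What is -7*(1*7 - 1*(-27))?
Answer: -238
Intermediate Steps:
-7*(1*7 - 1*(-27)) = -7*(7 + 27) = -7*34 = -238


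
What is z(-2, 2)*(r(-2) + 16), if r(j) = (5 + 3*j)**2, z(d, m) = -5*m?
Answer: -170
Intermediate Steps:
z(-2, 2)*(r(-2) + 16) = (-5*2)*((5 + 3*(-2))**2 + 16) = -10*((5 - 6)**2 + 16) = -10*((-1)**2 + 16) = -10*(1 + 16) = -10*17 = -170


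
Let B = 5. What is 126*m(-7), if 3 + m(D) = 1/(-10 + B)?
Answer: -2016/5 ≈ -403.20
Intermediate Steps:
m(D) = -16/5 (m(D) = -3 + 1/(-10 + 5) = -3 + 1/(-5) = -3 - ⅕ = -16/5)
126*m(-7) = 126*(-16/5) = -2016/5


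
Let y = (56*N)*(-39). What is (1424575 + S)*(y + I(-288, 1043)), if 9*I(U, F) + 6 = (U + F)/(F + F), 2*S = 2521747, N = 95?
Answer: -996235224304717/1788 ≈ -5.5718e+11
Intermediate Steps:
S = 2521747/2 (S = (½)*2521747 = 2521747/2 ≈ 1.2609e+6)
y = -207480 (y = (56*95)*(-39) = 5320*(-39) = -207480)
I(U, F) = -⅔ + (F + U)/(18*F) (I(U, F) = -⅔ + ((U + F)/(F + F))/9 = -⅔ + ((F + U)/((2*F)))/9 = -⅔ + ((F + U)*(1/(2*F)))/9 = -⅔ + ((F + U)/(2*F))/9 = -⅔ + (F + U)/(18*F))
(1424575 + S)*(y + I(-288, 1043)) = (1424575 + 2521747/2)*(-207480 + (1/18)*(-288 - 11*1043)/1043) = 5370897*(-207480 + (1/18)*(1/1043)*(-288 - 11473))/2 = 5370897*(-207480 + (1/18)*(1/1043)*(-11761))/2 = 5370897*(-207480 - 11761/18774)/2 = (5370897/2)*(-3895241281/18774) = -996235224304717/1788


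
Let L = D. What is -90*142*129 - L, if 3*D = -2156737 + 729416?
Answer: -3518539/3 ≈ -1.1728e+6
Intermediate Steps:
D = -1427321/3 (D = (-2156737 + 729416)/3 = (⅓)*(-1427321) = -1427321/3 ≈ -4.7577e+5)
L = -1427321/3 ≈ -4.7577e+5
-90*142*129 - L = -90*142*129 - 1*(-1427321/3) = -12780*129 + 1427321/3 = -1648620 + 1427321/3 = -3518539/3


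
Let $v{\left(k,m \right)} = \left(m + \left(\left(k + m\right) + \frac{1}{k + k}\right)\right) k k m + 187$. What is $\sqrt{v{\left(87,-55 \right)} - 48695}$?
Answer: $\frac{\sqrt{38095538}}{2} \approx 3086.1$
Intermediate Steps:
$v{\left(k,m \right)} = 187 + m k^{2} \left(k + \frac{1}{2 k} + 2 m\right)$ ($v{\left(k,m \right)} = \left(m + \left(\left(k + m\right) + \frac{1}{2 k}\right)\right) k k m + 187 = \left(m + \left(k + m + \frac{1}{2 k}\right)\right) k k m + 187 = \left(k + \frac{1}{2 k} + 2 m\right) k k m + 187 = k \left(k + \frac{1}{2 k} + 2 m\right) k m + 187 = k^{2} \left(k + \frac{1}{2 k} + 2 m\right) m + 187 = m k^{2} \left(k + \frac{1}{2 k} + 2 m\right) + 187 = 187 + m k^{2} \left(k + \frac{1}{2 k} + 2 m\right)$)
$\sqrt{v{\left(87,-55 \right)} - 48695} = \sqrt{\left(187 - 55 \cdot 87^{3} + \frac{1}{2} \cdot 87 \left(-55\right) + 2 \cdot 87^{2} \left(-55\right)^{2}\right) - 48695} = \sqrt{\left(187 - 36217665 - \frac{4785}{2} + 2 \cdot 7569 \cdot 3025\right) - 48695} = \sqrt{\left(187 - 36217665 - \frac{4785}{2} + 45792450\right) - 48695} = \sqrt{\frac{19145159}{2} - 48695} = \sqrt{\frac{19047769}{2}} = \frac{\sqrt{38095538}}{2}$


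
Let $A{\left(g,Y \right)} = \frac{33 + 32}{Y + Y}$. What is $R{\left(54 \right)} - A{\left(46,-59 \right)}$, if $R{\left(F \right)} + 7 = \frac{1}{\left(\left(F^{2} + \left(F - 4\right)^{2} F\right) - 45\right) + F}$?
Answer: $- \frac{104960807}{16275150} \approx -6.4491$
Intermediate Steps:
$A{\left(g,Y \right)} = \frac{65}{2 Y}$
$R{\left(F \right)} = -7 + \frac{1}{-45 + F + F^{2} + F \left(-4 + F\right)^{2}}$ ($R{\left(F \right)} = -7 + \frac{1}{\left(\left(F^{2} + \left(F - 4\right)^{2} F\right) - 45\right) + F} = -7 + \frac{1}{\left(\left(F^{2} + \left(-4 + F\right)^{2} F\right) - 45\right) + F} = -7 + \frac{1}{\left(\left(F^{2} + F \left(-4 + F\right)^{2}\right) - 45\right) + F} = -7 + \frac{1}{\left(-45 + F^{2} + F \left(-4 + F\right)^{2}\right) + F} = -7 + \frac{1}{-45 + F + F^{2} + F \left(-4 + F\right)^{2}}$)
$R{\left(54 \right)} - A{\left(46,-59 \right)} = \frac{316 - 6426 - 7 \cdot 54^{3} + 49 \cdot 54^{2}}{-45 + 54^{3} - 7 \cdot 54^{2} + 17 \cdot 54} - \frac{65}{2 \left(-59\right)} = \frac{316 - 6426 - 1102248 + 49 \cdot 2916}{-45 + 157464 - 20412 + 918} - \frac{65}{2} \left(- \frac{1}{59}\right) = \frac{316 - 6426 - 1102248 + 142884}{-45 + 157464 - 20412 + 918} - - \frac{65}{118} = \frac{1}{137925} \left(-965474\right) + \frac{65}{118} = - \frac{965474}{137925} + \frac{65}{118} = - \frac{104960807}{16275150}$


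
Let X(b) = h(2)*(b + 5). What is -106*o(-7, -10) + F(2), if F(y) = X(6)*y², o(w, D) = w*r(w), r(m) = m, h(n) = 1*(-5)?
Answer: -5414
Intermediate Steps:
h(n) = -5
o(w, D) = w² (o(w, D) = w*w = w²)
X(b) = -25 - 5*b (X(b) = -5*(b + 5) = -5*(5 + b) = -25 - 5*b)
F(y) = -55*y² (F(y) = (-25 - 5*6)*y² = (-25 - 30)*y² = -55*y²)
-106*o(-7, -10) + F(2) = -106*(-7)² - 55*2² = -106*49 - 55*4 = -5194 - 220 = -5414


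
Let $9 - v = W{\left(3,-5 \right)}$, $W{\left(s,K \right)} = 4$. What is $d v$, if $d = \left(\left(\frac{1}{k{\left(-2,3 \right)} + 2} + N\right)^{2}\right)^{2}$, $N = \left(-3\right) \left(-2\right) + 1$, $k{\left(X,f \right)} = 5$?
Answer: $\frac{31250000}{2401} \approx 13015.0$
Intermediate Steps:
$N = 7$ ($N = 6 + 1 = 7$)
$v = 5$ ($v = 9 - 4 = 5$)
$d = \frac{6250000}{2401}$ ($d = \left(\left(\frac{1}{5 + 2} + 7\right)^{2}\right)^{2} = \left(\left(\frac{1}{7} + 7\right)^{2}\right)^{2} = \left(\left(\frac{50}{7}\right)^{2}\right)^{2} = \left(\frac{2500}{49}\right)^{2} = \frac{6250000}{2401} \approx 2603.1$)
$d v = \frac{6250000}{2401} \cdot 5 = \frac{31250000}{2401}$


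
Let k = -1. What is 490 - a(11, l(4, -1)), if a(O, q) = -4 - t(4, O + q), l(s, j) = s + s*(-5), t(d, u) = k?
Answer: 493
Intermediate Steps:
t(d, u) = -1
l(s, j) = -4*s (l(s, j) = s - 5*s = -4*s)
a(O, q) = -3 (a(O, q) = -4 - 1*(-1) = -4 + 1 = -3)
490 - a(11, l(4, -1)) = 490 - 1*(-3) = 490 + 3 = 493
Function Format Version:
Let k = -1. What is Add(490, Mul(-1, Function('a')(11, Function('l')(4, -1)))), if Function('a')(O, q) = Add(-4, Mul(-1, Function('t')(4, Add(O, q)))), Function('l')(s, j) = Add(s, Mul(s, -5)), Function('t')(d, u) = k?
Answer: 493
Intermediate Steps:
Function('t')(d, u) = -1
Function('l')(s, j) = Mul(-4, s) (Function('l')(s, j) = Add(s, Mul(-5, s)) = Mul(-4, s))
Function('a')(O, q) = -3 (Function('a')(O, q) = Add(-4, Mul(-1, -1)) = Add(-4, 1) = -3)
Add(490, Mul(-1, Function('a')(11, Function('l')(4, -1)))) = Add(490, Mul(-1, -3)) = Add(490, 3) = 493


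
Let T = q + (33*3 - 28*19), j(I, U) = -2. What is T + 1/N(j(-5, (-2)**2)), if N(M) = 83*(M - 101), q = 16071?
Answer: 133689261/8549 ≈ 15638.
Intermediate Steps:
N(M) = -8383 + 83*M (N(M) = 83*(-101 + M) = -8383 + 83*M)
T = 15638 (T = 16071 + (33*3 - 28*19) = 16071 + (99 - 532) = 16071 - 433 = 15638)
T + 1/N(j(-5, (-2)**2)) = 15638 + 1/(-8383 + 83*(-2)) = 15638 + 1/(-8383 - 166) = 15638 + 1/(-8549) = 15638 - 1/8549 = 133689261/8549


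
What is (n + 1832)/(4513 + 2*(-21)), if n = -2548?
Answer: -716/4471 ≈ -0.16014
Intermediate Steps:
(n + 1832)/(4513 + 2*(-21)) = (-2548 + 1832)/(4513 + 2*(-21)) = -716/(4513 - 42) = -716/4471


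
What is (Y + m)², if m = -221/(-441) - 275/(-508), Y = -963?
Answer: 46442586480387241/50188544784 ≈ 9.2536e+5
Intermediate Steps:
m = 233543/224028 (m = -221*(-1/441) - 275*(-1/508) = 221/441 + 275/508 = 233543/224028 ≈ 1.0425)
(Y + m)² = (-963 + 233543/224028)² = (-215505421/224028)² = 46442586480387241/50188544784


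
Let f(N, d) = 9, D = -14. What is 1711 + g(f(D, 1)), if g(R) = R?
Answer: 1720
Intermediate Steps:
1711 + g(f(D, 1)) = 1711 + 9 = 1720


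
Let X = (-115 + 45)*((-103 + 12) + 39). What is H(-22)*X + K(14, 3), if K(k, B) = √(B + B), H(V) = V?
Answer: -80080 + √6 ≈ -80078.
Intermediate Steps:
K(k, B) = √2*√B (K(k, B) = √(2*B) = √2*√B)
X = 3640 (X = -70*(-91 + 39) = -70*(-52) = 3640)
H(-22)*X + K(14, 3) = -22*3640 + √2*√3 = -80080 + √6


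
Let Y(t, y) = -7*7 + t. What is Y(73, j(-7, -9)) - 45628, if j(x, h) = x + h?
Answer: -45604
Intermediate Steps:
j(x, h) = h + x
Y(t, y) = -49 + t
Y(73, j(-7, -9)) - 45628 = (-49 + 73) - 45628 = 24 - 45628 = -45604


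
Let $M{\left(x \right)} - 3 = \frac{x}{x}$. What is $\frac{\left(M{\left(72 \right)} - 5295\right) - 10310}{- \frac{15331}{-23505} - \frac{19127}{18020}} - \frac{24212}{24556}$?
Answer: $\frac{8113044847496321}{212796789317} \approx 38126.0$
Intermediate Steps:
$M{\left(x \right)} = 4$ ($M{\left(x \right)} = 3 + \frac{x}{x} = 3 + 1 = 4$)
$\frac{\left(M{\left(72 \right)} - 5295\right) - 10310}{- \frac{15331}{-23505} - \frac{19127}{18020}} - \frac{24212}{24556} = \frac{\left(4 - 5295\right) - 10310}{- \frac{15331}{-23505} - \frac{19127}{18020}} - \frac{24212}{24556} = \frac{-5291 - 10310}{\left(-15331\right) \left(- \frac{1}{23505}\right) - \frac{19127}{18020}} - \frac{6053}{6139} = - \frac{15601}{\frac{15331}{23505} - \frac{19127}{18020}} - \frac{6053}{6139} = - \frac{15601}{- \frac{34663103}{84712020}} - \frac{6053}{6139} = \left(-15601\right) \left(- \frac{84712020}{34663103}\right) - \frac{6053}{6139} = \frac{1321592224020}{34663103} - \frac{6053}{6139} = \frac{8113044847496321}{212796789317}$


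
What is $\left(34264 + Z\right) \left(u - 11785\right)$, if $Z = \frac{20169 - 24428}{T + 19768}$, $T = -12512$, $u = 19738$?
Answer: $\frac{1977237679725}{7256} \approx 2.725 \cdot 10^{8}$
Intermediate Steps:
$Z = - \frac{4259}{7256}$ ($Z = \frac{20169 - 24428}{-12512 + 19768} = - \frac{4259}{7256} \approx -0.58696$)
$\left(34264 + Z\right) \left(u - 11785\right) = \left(34264 - \frac{4259}{7256}\right) \left(19738 - 11785\right) = \frac{248615325}{7256} \cdot 7953 = \frac{1977237679725}{7256}$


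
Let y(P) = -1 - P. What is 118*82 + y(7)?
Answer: 9668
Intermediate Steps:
118*82 + y(7) = 118*82 + (-1 - 1*7) = 9676 + (-1 - 7) = 9676 - 8 = 9668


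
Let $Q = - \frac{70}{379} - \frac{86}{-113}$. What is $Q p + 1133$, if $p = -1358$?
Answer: $\frac{15002119}{42827} \approx 350.3$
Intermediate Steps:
$Q = \frac{24684}{42827}$ ($Q = \left(-70\right) \frac{1}{379} - - \frac{86}{113} = - \frac{70}{379} + \frac{86}{113} = \frac{24684}{42827} \approx 0.57637$)
$Q p + 1133 = \frac{24684}{42827} \left(-1358\right) + 1133 = - \frac{33520872}{42827} + 1133 = \frac{15002119}{42827}$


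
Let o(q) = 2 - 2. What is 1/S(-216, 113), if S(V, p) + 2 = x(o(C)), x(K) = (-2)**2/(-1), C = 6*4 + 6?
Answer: -1/6 ≈ -0.16667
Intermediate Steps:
C = 30 (C = 24 + 6 = 30)
o(q) = 0
x(K) = -4 (x(K) = 4*(-1) = -4)
S(V, p) = -6 (S(V, p) = -2 - 4 = -6)
1/S(-216, 113) = 1/(-6) = -1/6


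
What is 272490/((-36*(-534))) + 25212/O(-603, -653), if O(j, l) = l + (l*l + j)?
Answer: 217855087/15305508 ≈ 14.234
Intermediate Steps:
O(j, l) = j + l + l² (O(j, l) = l + (l² + j) = l + (j + l²) = j + l + l²)
272490/((-36*(-534))) + 25212/O(-603, -653) = 272490/((-36*(-534))) + 25212/(-603 - 653 + (-653)²) = 272490/19224 + 25212/(-603 - 653 + 426409) = 272490*(1/19224) + 25212/425153 = 45415/3204 + 25212*(1/425153) = 45415/3204 + 25212/425153 = 217855087/15305508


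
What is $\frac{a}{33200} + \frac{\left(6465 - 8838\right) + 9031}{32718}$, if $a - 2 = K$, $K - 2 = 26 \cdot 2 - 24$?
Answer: $\frac{6940393}{33944925} \approx 0.20446$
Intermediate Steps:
$K = 30$ ($K = 2 + \left(26 \cdot 2 - 24\right) = 2 + \left(52 - 24\right) = 2 + 28 = 30$)
$a = 32$ ($a = 2 + 30 = 32$)
$\frac{a}{33200} + \frac{\left(6465 - 8838\right) + 9031}{32718} = \frac{32}{33200} + \frac{\left(6465 - 8838\right) + 9031}{32718} = 32 \cdot \frac{1}{33200} + \left(-2373 + 9031\right) \frac{1}{32718} = \frac{2}{2075} + 6658 \cdot \frac{1}{32718} = \frac{2}{2075} + \frac{3329}{16359} = \frac{6940393}{33944925}$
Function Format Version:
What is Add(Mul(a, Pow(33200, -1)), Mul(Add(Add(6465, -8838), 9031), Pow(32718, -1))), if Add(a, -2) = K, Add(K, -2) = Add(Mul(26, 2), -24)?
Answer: Rational(6940393, 33944925) ≈ 0.20446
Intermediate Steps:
K = 30 (K = Add(2, Add(Mul(26, 2), -24)) = Add(2, Add(52, -24)) = Add(2, 28) = 30)
a = 32 (a = Add(2, 30) = 32)
Add(Mul(a, Pow(33200, -1)), Mul(Add(Add(6465, -8838), 9031), Pow(32718, -1))) = Add(Mul(32, Pow(33200, -1)), Mul(Add(Add(6465, -8838), 9031), Pow(32718, -1))) = Add(Mul(32, Rational(1, 33200)), Mul(Add(-2373, 9031), Rational(1, 32718))) = Add(Rational(2, 2075), Mul(6658, Rational(1, 32718))) = Add(Rational(2, 2075), Rational(3329, 16359)) = Rational(6940393, 33944925)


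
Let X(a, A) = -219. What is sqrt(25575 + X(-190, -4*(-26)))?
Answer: 2*sqrt(6339) ≈ 159.24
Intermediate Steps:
sqrt(25575 + X(-190, -4*(-26))) = sqrt(25575 - 219) = sqrt(25356) = 2*sqrt(6339)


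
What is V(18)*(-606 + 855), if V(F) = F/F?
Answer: 249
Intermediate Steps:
V(F) = 1
V(18)*(-606 + 855) = 1*(-606 + 855) = 1*249 = 249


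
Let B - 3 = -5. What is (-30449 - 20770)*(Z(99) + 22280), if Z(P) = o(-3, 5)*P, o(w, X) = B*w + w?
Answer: -1156371363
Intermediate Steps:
B = -2 (B = 3 - 5 = -2)
o(w, X) = -w (o(w, X) = -2*w + w = -w)
Z(P) = 3*P (Z(P) = (-1*(-3))*P = 3*P)
(-30449 - 20770)*(Z(99) + 22280) = (-30449 - 20770)*(3*99 + 22280) = -51219*(297 + 22280) = -51219*22577 = -1156371363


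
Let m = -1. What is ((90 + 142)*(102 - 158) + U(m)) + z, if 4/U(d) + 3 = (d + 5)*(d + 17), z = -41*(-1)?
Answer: -790007/61 ≈ -12951.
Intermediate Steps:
z = 41
U(d) = 4/(-3 + (5 + d)*(17 + d)) (U(d) = 4/(-3 + (d + 5)*(d + 17)) = 4/(-3 + (5 + d)*(17 + d)))
((90 + 142)*(102 - 158) + U(m)) + z = ((90 + 142)*(102 - 158) + 4/(82 + (-1)² + 22*(-1))) + 41 = (232*(-56) + 4/(82 + 1 - 22)) + 41 = (-12992 + 4/61) + 41 = -792508/61 + 41 = -790007/61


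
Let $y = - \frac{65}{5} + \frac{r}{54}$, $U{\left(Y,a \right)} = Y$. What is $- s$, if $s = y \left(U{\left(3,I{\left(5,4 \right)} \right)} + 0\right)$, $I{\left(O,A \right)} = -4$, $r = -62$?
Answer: $\frac{382}{9} \approx 42.444$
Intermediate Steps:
$y = - \frac{382}{27}$ ($y = - \frac{65}{5} - \frac{62}{54} = \left(-65\right) \frac{1}{5} - \frac{31}{27} = -13 - \frac{31}{27} = - \frac{382}{27} \approx -14.148$)
$s = - \frac{382}{9}$ ($s = - \frac{382 \left(3 + 0\right)}{27} = \left(- \frac{382}{27}\right) 3 = - \frac{382}{9} \approx -42.444$)
$- s = \left(-1\right) \left(- \frac{382}{9}\right) = \frac{382}{9}$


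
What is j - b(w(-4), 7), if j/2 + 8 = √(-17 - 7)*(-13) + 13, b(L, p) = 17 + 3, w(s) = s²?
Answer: -10 - 52*I*√6 ≈ -10.0 - 127.37*I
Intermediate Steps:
b(L, p) = 20
j = 10 - 52*I*√6 (j = -16 + 2*(√(-17 - 7)*(-13) + 13) = -16 + 2*(√(-24)*(-13) + 13) = -16 + 2*((2*I*√6)*(-13) + 13) = -16 + 2*(-26*I*√6 + 13) = -16 + 2*(13 - 26*I*√6) = -16 + (26 - 52*I*√6) = 10 - 52*I*√6 ≈ 10.0 - 127.37*I)
j - b(w(-4), 7) = (10 - 52*I*√6) - 1*20 = (10 - 52*I*√6) - 20 = -10 - 52*I*√6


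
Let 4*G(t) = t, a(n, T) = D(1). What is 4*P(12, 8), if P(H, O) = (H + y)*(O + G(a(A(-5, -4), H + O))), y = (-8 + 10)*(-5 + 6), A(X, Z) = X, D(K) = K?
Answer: 462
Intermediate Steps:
a(n, T) = 1
G(t) = t/4
y = 2 (y = 2*1 = 2)
P(H, O) = (2 + H)*(¼ + O) (P(H, O) = (H + 2)*(O + (¼)*1) = (2 + H)*(O + ¼) = (2 + H)*(¼ + O))
4*P(12, 8) = 4*(½ + 2*8 + (¼)*12 + 12*8) = 4*(½ + 16 + 3 + 96) = 4*(231/2) = 462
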